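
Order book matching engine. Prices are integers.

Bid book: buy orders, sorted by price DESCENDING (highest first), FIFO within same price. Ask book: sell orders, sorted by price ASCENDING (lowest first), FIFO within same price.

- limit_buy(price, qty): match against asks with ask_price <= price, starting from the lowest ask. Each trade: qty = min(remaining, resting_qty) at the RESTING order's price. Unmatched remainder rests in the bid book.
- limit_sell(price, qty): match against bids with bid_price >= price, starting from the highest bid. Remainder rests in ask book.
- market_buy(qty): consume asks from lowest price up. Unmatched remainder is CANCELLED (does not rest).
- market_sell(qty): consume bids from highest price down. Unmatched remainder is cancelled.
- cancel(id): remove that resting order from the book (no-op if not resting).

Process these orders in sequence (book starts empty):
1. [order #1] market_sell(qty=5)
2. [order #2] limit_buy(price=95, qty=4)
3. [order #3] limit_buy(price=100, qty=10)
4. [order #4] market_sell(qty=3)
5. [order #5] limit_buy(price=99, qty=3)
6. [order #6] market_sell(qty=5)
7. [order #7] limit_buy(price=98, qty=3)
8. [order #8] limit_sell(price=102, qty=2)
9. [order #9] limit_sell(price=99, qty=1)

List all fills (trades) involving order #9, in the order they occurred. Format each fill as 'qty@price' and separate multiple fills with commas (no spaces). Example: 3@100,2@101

Answer: 1@100

Derivation:
After op 1 [order #1] market_sell(qty=5): fills=none; bids=[-] asks=[-]
After op 2 [order #2] limit_buy(price=95, qty=4): fills=none; bids=[#2:4@95] asks=[-]
After op 3 [order #3] limit_buy(price=100, qty=10): fills=none; bids=[#3:10@100 #2:4@95] asks=[-]
After op 4 [order #4] market_sell(qty=3): fills=#3x#4:3@100; bids=[#3:7@100 #2:4@95] asks=[-]
After op 5 [order #5] limit_buy(price=99, qty=3): fills=none; bids=[#3:7@100 #5:3@99 #2:4@95] asks=[-]
After op 6 [order #6] market_sell(qty=5): fills=#3x#6:5@100; bids=[#3:2@100 #5:3@99 #2:4@95] asks=[-]
After op 7 [order #7] limit_buy(price=98, qty=3): fills=none; bids=[#3:2@100 #5:3@99 #7:3@98 #2:4@95] asks=[-]
After op 8 [order #8] limit_sell(price=102, qty=2): fills=none; bids=[#3:2@100 #5:3@99 #7:3@98 #2:4@95] asks=[#8:2@102]
After op 9 [order #9] limit_sell(price=99, qty=1): fills=#3x#9:1@100; bids=[#3:1@100 #5:3@99 #7:3@98 #2:4@95] asks=[#8:2@102]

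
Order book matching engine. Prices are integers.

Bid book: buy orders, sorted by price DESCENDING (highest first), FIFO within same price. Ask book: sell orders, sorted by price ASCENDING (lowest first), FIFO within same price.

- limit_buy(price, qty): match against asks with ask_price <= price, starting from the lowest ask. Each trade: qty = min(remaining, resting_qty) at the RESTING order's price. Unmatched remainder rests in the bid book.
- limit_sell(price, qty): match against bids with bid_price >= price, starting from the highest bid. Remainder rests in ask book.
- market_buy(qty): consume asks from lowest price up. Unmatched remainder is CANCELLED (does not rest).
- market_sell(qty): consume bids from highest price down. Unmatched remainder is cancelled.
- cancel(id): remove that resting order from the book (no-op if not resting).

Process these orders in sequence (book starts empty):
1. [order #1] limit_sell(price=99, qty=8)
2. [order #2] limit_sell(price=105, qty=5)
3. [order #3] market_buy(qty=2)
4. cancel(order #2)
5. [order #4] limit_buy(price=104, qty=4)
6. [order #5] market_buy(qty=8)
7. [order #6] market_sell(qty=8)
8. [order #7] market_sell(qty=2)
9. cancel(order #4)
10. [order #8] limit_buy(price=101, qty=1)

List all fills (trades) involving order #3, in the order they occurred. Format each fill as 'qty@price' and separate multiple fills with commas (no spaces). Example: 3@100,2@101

After op 1 [order #1] limit_sell(price=99, qty=8): fills=none; bids=[-] asks=[#1:8@99]
After op 2 [order #2] limit_sell(price=105, qty=5): fills=none; bids=[-] asks=[#1:8@99 #2:5@105]
After op 3 [order #3] market_buy(qty=2): fills=#3x#1:2@99; bids=[-] asks=[#1:6@99 #2:5@105]
After op 4 cancel(order #2): fills=none; bids=[-] asks=[#1:6@99]
After op 5 [order #4] limit_buy(price=104, qty=4): fills=#4x#1:4@99; bids=[-] asks=[#1:2@99]
After op 6 [order #5] market_buy(qty=8): fills=#5x#1:2@99; bids=[-] asks=[-]
After op 7 [order #6] market_sell(qty=8): fills=none; bids=[-] asks=[-]
After op 8 [order #7] market_sell(qty=2): fills=none; bids=[-] asks=[-]
After op 9 cancel(order #4): fills=none; bids=[-] asks=[-]
After op 10 [order #8] limit_buy(price=101, qty=1): fills=none; bids=[#8:1@101] asks=[-]

Answer: 2@99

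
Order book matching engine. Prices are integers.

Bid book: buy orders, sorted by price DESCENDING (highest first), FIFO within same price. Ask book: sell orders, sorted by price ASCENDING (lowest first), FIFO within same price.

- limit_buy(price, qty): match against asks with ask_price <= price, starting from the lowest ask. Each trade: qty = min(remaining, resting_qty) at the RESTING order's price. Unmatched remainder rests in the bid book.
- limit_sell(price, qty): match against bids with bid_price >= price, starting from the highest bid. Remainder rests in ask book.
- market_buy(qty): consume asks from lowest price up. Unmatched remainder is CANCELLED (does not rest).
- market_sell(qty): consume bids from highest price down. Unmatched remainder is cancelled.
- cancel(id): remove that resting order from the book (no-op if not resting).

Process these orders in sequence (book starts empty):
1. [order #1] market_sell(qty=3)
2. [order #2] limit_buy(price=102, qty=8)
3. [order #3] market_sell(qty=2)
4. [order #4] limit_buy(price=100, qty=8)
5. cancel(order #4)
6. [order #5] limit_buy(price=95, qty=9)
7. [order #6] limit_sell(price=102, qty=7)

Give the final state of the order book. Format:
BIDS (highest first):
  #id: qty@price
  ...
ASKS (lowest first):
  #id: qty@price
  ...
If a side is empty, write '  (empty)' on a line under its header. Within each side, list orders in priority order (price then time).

Answer: BIDS (highest first):
  #5: 9@95
ASKS (lowest first):
  #6: 1@102

Derivation:
After op 1 [order #1] market_sell(qty=3): fills=none; bids=[-] asks=[-]
After op 2 [order #2] limit_buy(price=102, qty=8): fills=none; bids=[#2:8@102] asks=[-]
After op 3 [order #3] market_sell(qty=2): fills=#2x#3:2@102; bids=[#2:6@102] asks=[-]
After op 4 [order #4] limit_buy(price=100, qty=8): fills=none; bids=[#2:6@102 #4:8@100] asks=[-]
After op 5 cancel(order #4): fills=none; bids=[#2:6@102] asks=[-]
After op 6 [order #5] limit_buy(price=95, qty=9): fills=none; bids=[#2:6@102 #5:9@95] asks=[-]
After op 7 [order #6] limit_sell(price=102, qty=7): fills=#2x#6:6@102; bids=[#5:9@95] asks=[#6:1@102]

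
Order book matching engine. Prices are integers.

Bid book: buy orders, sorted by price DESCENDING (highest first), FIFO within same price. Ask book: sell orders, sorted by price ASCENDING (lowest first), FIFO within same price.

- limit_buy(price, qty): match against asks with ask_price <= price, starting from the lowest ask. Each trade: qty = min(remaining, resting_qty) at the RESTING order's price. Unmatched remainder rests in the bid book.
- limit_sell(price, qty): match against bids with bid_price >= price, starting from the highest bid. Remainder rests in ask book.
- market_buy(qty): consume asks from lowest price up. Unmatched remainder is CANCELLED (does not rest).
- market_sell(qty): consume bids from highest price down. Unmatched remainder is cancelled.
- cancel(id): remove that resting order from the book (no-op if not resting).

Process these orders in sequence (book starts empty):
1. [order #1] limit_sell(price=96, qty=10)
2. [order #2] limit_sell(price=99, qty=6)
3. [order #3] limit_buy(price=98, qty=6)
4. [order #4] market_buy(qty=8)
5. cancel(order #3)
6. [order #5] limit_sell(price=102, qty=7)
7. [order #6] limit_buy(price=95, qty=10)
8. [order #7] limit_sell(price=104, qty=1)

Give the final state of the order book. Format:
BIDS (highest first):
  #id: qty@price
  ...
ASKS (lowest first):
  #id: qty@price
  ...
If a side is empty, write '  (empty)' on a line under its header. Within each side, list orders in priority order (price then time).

Answer: BIDS (highest first):
  #6: 10@95
ASKS (lowest first):
  #2: 2@99
  #5: 7@102
  #7: 1@104

Derivation:
After op 1 [order #1] limit_sell(price=96, qty=10): fills=none; bids=[-] asks=[#1:10@96]
After op 2 [order #2] limit_sell(price=99, qty=6): fills=none; bids=[-] asks=[#1:10@96 #2:6@99]
After op 3 [order #3] limit_buy(price=98, qty=6): fills=#3x#1:6@96; bids=[-] asks=[#1:4@96 #2:6@99]
After op 4 [order #4] market_buy(qty=8): fills=#4x#1:4@96 #4x#2:4@99; bids=[-] asks=[#2:2@99]
After op 5 cancel(order #3): fills=none; bids=[-] asks=[#2:2@99]
After op 6 [order #5] limit_sell(price=102, qty=7): fills=none; bids=[-] asks=[#2:2@99 #5:7@102]
After op 7 [order #6] limit_buy(price=95, qty=10): fills=none; bids=[#6:10@95] asks=[#2:2@99 #5:7@102]
After op 8 [order #7] limit_sell(price=104, qty=1): fills=none; bids=[#6:10@95] asks=[#2:2@99 #5:7@102 #7:1@104]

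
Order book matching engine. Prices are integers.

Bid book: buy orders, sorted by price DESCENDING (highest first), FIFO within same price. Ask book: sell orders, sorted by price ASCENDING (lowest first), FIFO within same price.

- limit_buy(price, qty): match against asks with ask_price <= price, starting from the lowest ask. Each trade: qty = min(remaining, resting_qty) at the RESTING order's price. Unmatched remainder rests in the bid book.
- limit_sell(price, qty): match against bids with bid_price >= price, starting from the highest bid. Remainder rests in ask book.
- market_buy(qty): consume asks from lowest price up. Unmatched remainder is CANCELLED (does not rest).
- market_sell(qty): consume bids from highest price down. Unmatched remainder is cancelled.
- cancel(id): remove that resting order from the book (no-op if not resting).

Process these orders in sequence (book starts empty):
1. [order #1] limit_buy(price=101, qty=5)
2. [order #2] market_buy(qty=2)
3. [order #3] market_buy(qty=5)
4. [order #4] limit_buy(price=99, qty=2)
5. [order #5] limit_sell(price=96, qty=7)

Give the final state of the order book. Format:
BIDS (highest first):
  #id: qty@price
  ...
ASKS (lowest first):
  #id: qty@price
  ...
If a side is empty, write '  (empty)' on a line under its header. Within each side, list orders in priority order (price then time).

After op 1 [order #1] limit_buy(price=101, qty=5): fills=none; bids=[#1:5@101] asks=[-]
After op 2 [order #2] market_buy(qty=2): fills=none; bids=[#1:5@101] asks=[-]
After op 3 [order #3] market_buy(qty=5): fills=none; bids=[#1:5@101] asks=[-]
After op 4 [order #4] limit_buy(price=99, qty=2): fills=none; bids=[#1:5@101 #4:2@99] asks=[-]
After op 5 [order #5] limit_sell(price=96, qty=7): fills=#1x#5:5@101 #4x#5:2@99; bids=[-] asks=[-]

Answer: BIDS (highest first):
  (empty)
ASKS (lowest first):
  (empty)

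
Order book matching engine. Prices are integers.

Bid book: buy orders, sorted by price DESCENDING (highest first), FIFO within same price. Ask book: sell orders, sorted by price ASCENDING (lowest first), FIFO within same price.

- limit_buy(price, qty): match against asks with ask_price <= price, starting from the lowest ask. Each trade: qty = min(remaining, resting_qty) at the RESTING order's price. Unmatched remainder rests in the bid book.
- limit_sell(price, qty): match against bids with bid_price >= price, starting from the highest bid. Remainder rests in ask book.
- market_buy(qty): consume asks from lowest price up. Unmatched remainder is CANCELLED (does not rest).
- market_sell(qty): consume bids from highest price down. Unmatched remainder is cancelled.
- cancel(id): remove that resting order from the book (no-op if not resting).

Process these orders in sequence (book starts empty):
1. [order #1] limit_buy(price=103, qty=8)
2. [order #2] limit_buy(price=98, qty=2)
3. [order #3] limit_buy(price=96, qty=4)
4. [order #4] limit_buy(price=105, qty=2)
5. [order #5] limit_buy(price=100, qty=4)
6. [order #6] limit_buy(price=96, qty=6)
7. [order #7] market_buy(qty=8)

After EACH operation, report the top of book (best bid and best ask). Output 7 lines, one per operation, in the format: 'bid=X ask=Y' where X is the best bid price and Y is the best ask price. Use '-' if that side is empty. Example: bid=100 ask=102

After op 1 [order #1] limit_buy(price=103, qty=8): fills=none; bids=[#1:8@103] asks=[-]
After op 2 [order #2] limit_buy(price=98, qty=2): fills=none; bids=[#1:8@103 #2:2@98] asks=[-]
After op 3 [order #3] limit_buy(price=96, qty=4): fills=none; bids=[#1:8@103 #2:2@98 #3:4@96] asks=[-]
After op 4 [order #4] limit_buy(price=105, qty=2): fills=none; bids=[#4:2@105 #1:8@103 #2:2@98 #3:4@96] asks=[-]
After op 5 [order #5] limit_buy(price=100, qty=4): fills=none; bids=[#4:2@105 #1:8@103 #5:4@100 #2:2@98 #3:4@96] asks=[-]
After op 6 [order #6] limit_buy(price=96, qty=6): fills=none; bids=[#4:2@105 #1:8@103 #5:4@100 #2:2@98 #3:4@96 #6:6@96] asks=[-]
After op 7 [order #7] market_buy(qty=8): fills=none; bids=[#4:2@105 #1:8@103 #5:4@100 #2:2@98 #3:4@96 #6:6@96] asks=[-]

Answer: bid=103 ask=-
bid=103 ask=-
bid=103 ask=-
bid=105 ask=-
bid=105 ask=-
bid=105 ask=-
bid=105 ask=-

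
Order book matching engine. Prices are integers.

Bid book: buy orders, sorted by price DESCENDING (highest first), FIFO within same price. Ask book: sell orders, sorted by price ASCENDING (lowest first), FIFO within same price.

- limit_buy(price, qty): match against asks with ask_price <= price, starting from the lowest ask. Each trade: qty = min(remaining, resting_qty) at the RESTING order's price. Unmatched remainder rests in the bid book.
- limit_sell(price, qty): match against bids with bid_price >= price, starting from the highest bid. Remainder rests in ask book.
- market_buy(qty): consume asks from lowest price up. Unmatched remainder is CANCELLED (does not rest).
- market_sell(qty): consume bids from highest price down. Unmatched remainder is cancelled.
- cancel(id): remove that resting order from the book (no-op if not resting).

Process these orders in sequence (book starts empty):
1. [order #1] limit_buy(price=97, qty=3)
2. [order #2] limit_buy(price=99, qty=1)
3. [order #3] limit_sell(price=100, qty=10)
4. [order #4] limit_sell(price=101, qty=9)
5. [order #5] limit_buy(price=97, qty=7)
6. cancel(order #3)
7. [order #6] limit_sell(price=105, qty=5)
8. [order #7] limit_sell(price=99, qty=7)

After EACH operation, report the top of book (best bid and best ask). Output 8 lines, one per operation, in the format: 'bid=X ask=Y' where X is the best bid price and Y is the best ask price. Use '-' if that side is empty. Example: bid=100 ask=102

Answer: bid=97 ask=-
bid=99 ask=-
bid=99 ask=100
bid=99 ask=100
bid=99 ask=100
bid=99 ask=101
bid=99 ask=101
bid=97 ask=99

Derivation:
After op 1 [order #1] limit_buy(price=97, qty=3): fills=none; bids=[#1:3@97] asks=[-]
After op 2 [order #2] limit_buy(price=99, qty=1): fills=none; bids=[#2:1@99 #1:3@97] asks=[-]
After op 3 [order #3] limit_sell(price=100, qty=10): fills=none; bids=[#2:1@99 #1:3@97] asks=[#3:10@100]
After op 4 [order #4] limit_sell(price=101, qty=9): fills=none; bids=[#2:1@99 #1:3@97] asks=[#3:10@100 #4:9@101]
After op 5 [order #5] limit_buy(price=97, qty=7): fills=none; bids=[#2:1@99 #1:3@97 #5:7@97] asks=[#3:10@100 #4:9@101]
After op 6 cancel(order #3): fills=none; bids=[#2:1@99 #1:3@97 #5:7@97] asks=[#4:9@101]
After op 7 [order #6] limit_sell(price=105, qty=5): fills=none; bids=[#2:1@99 #1:3@97 #5:7@97] asks=[#4:9@101 #6:5@105]
After op 8 [order #7] limit_sell(price=99, qty=7): fills=#2x#7:1@99; bids=[#1:3@97 #5:7@97] asks=[#7:6@99 #4:9@101 #6:5@105]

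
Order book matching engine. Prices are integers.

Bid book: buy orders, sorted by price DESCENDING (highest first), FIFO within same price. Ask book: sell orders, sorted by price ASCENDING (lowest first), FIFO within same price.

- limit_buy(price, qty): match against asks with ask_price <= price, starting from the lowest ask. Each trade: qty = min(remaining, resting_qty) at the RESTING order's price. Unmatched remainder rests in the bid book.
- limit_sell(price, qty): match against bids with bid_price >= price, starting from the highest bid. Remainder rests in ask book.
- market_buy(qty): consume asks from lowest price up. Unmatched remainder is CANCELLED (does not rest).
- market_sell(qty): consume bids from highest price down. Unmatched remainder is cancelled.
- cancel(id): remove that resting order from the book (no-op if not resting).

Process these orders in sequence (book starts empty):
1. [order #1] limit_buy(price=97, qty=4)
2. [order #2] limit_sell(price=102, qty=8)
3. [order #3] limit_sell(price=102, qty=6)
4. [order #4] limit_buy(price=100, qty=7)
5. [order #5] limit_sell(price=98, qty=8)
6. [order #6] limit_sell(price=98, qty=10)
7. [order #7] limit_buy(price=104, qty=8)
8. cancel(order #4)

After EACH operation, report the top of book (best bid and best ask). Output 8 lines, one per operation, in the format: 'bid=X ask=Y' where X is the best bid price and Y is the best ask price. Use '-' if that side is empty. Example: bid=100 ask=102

Answer: bid=97 ask=-
bid=97 ask=102
bid=97 ask=102
bid=100 ask=102
bid=97 ask=98
bid=97 ask=98
bid=97 ask=98
bid=97 ask=98

Derivation:
After op 1 [order #1] limit_buy(price=97, qty=4): fills=none; bids=[#1:4@97] asks=[-]
After op 2 [order #2] limit_sell(price=102, qty=8): fills=none; bids=[#1:4@97] asks=[#2:8@102]
After op 3 [order #3] limit_sell(price=102, qty=6): fills=none; bids=[#1:4@97] asks=[#2:8@102 #3:6@102]
After op 4 [order #4] limit_buy(price=100, qty=7): fills=none; bids=[#4:7@100 #1:4@97] asks=[#2:8@102 #3:6@102]
After op 5 [order #5] limit_sell(price=98, qty=8): fills=#4x#5:7@100; bids=[#1:4@97] asks=[#5:1@98 #2:8@102 #3:6@102]
After op 6 [order #6] limit_sell(price=98, qty=10): fills=none; bids=[#1:4@97] asks=[#5:1@98 #6:10@98 #2:8@102 #3:6@102]
After op 7 [order #7] limit_buy(price=104, qty=8): fills=#7x#5:1@98 #7x#6:7@98; bids=[#1:4@97] asks=[#6:3@98 #2:8@102 #3:6@102]
After op 8 cancel(order #4): fills=none; bids=[#1:4@97] asks=[#6:3@98 #2:8@102 #3:6@102]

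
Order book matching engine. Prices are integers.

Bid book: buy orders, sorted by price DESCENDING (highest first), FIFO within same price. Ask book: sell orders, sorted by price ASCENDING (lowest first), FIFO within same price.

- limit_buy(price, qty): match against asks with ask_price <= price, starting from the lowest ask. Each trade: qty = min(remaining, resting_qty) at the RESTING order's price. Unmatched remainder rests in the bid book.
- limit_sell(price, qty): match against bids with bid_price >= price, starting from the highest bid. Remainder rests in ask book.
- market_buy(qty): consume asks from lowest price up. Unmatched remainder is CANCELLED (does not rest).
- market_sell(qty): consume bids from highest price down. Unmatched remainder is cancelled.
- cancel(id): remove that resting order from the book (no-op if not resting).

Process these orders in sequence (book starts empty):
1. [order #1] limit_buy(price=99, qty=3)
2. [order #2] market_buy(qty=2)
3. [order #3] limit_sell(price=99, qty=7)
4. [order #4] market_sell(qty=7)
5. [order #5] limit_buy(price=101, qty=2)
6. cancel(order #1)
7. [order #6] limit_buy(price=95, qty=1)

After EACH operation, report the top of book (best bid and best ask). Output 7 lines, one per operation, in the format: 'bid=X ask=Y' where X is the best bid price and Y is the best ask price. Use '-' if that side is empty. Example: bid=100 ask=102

Answer: bid=99 ask=-
bid=99 ask=-
bid=- ask=99
bid=- ask=99
bid=- ask=99
bid=- ask=99
bid=95 ask=99

Derivation:
After op 1 [order #1] limit_buy(price=99, qty=3): fills=none; bids=[#1:3@99] asks=[-]
After op 2 [order #2] market_buy(qty=2): fills=none; bids=[#1:3@99] asks=[-]
After op 3 [order #3] limit_sell(price=99, qty=7): fills=#1x#3:3@99; bids=[-] asks=[#3:4@99]
After op 4 [order #4] market_sell(qty=7): fills=none; bids=[-] asks=[#3:4@99]
After op 5 [order #5] limit_buy(price=101, qty=2): fills=#5x#3:2@99; bids=[-] asks=[#3:2@99]
After op 6 cancel(order #1): fills=none; bids=[-] asks=[#3:2@99]
After op 7 [order #6] limit_buy(price=95, qty=1): fills=none; bids=[#6:1@95] asks=[#3:2@99]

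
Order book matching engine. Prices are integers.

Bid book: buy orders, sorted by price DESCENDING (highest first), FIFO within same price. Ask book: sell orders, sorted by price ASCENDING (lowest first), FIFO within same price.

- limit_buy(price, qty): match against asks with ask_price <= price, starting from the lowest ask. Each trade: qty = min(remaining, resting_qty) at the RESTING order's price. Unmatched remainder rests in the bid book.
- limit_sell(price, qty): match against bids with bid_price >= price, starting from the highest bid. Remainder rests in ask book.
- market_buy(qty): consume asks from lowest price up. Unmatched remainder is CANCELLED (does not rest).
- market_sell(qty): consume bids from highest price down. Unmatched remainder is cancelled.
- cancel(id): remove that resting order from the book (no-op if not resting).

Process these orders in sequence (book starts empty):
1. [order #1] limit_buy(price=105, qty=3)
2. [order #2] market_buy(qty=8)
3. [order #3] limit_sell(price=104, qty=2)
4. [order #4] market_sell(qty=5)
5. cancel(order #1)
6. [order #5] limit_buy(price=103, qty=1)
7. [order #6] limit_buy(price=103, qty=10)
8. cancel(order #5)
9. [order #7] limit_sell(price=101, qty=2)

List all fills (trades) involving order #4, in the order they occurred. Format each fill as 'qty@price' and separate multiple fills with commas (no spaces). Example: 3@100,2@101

Answer: 1@105

Derivation:
After op 1 [order #1] limit_buy(price=105, qty=3): fills=none; bids=[#1:3@105] asks=[-]
After op 2 [order #2] market_buy(qty=8): fills=none; bids=[#1:3@105] asks=[-]
After op 3 [order #3] limit_sell(price=104, qty=2): fills=#1x#3:2@105; bids=[#1:1@105] asks=[-]
After op 4 [order #4] market_sell(qty=5): fills=#1x#4:1@105; bids=[-] asks=[-]
After op 5 cancel(order #1): fills=none; bids=[-] asks=[-]
After op 6 [order #5] limit_buy(price=103, qty=1): fills=none; bids=[#5:1@103] asks=[-]
After op 7 [order #6] limit_buy(price=103, qty=10): fills=none; bids=[#5:1@103 #6:10@103] asks=[-]
After op 8 cancel(order #5): fills=none; bids=[#6:10@103] asks=[-]
After op 9 [order #7] limit_sell(price=101, qty=2): fills=#6x#7:2@103; bids=[#6:8@103] asks=[-]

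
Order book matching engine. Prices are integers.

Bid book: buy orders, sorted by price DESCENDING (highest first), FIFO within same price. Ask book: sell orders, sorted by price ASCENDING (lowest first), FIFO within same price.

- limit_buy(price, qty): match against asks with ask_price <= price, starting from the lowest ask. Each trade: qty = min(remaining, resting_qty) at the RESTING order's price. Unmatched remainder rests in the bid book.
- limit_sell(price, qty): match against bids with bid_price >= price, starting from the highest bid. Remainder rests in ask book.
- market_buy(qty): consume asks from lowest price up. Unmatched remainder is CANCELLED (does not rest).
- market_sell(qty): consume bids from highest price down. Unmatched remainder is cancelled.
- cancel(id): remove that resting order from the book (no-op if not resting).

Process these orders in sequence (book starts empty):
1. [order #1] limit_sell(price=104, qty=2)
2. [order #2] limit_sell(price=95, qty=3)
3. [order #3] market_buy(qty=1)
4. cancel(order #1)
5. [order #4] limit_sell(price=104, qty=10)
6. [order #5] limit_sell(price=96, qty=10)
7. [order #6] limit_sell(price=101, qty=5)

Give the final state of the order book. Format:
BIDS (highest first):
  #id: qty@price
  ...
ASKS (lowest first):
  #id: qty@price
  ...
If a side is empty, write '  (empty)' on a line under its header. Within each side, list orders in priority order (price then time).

After op 1 [order #1] limit_sell(price=104, qty=2): fills=none; bids=[-] asks=[#1:2@104]
After op 2 [order #2] limit_sell(price=95, qty=3): fills=none; bids=[-] asks=[#2:3@95 #1:2@104]
After op 3 [order #3] market_buy(qty=1): fills=#3x#2:1@95; bids=[-] asks=[#2:2@95 #1:2@104]
After op 4 cancel(order #1): fills=none; bids=[-] asks=[#2:2@95]
After op 5 [order #4] limit_sell(price=104, qty=10): fills=none; bids=[-] asks=[#2:2@95 #4:10@104]
After op 6 [order #5] limit_sell(price=96, qty=10): fills=none; bids=[-] asks=[#2:2@95 #5:10@96 #4:10@104]
After op 7 [order #6] limit_sell(price=101, qty=5): fills=none; bids=[-] asks=[#2:2@95 #5:10@96 #6:5@101 #4:10@104]

Answer: BIDS (highest first):
  (empty)
ASKS (lowest first):
  #2: 2@95
  #5: 10@96
  #6: 5@101
  #4: 10@104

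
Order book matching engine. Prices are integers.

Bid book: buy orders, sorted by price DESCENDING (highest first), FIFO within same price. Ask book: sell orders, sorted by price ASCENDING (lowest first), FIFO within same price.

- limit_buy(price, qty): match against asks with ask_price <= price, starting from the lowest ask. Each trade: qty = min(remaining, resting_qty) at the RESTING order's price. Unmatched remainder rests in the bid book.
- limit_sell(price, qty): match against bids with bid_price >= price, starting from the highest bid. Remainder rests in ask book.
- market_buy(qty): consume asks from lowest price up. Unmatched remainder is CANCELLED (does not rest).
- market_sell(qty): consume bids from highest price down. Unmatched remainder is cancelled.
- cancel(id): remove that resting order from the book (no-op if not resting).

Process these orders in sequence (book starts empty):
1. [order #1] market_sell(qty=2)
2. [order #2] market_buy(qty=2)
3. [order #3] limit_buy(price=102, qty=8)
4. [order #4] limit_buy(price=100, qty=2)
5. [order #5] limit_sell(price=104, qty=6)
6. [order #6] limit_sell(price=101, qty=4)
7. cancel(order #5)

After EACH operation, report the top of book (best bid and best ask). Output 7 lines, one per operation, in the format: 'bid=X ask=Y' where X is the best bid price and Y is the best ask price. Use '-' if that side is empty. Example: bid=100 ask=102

Answer: bid=- ask=-
bid=- ask=-
bid=102 ask=-
bid=102 ask=-
bid=102 ask=104
bid=102 ask=104
bid=102 ask=-

Derivation:
After op 1 [order #1] market_sell(qty=2): fills=none; bids=[-] asks=[-]
After op 2 [order #2] market_buy(qty=2): fills=none; bids=[-] asks=[-]
After op 3 [order #3] limit_buy(price=102, qty=8): fills=none; bids=[#3:8@102] asks=[-]
After op 4 [order #4] limit_buy(price=100, qty=2): fills=none; bids=[#3:8@102 #4:2@100] asks=[-]
After op 5 [order #5] limit_sell(price=104, qty=6): fills=none; bids=[#3:8@102 #4:2@100] asks=[#5:6@104]
After op 6 [order #6] limit_sell(price=101, qty=4): fills=#3x#6:4@102; bids=[#3:4@102 #4:2@100] asks=[#5:6@104]
After op 7 cancel(order #5): fills=none; bids=[#3:4@102 #4:2@100] asks=[-]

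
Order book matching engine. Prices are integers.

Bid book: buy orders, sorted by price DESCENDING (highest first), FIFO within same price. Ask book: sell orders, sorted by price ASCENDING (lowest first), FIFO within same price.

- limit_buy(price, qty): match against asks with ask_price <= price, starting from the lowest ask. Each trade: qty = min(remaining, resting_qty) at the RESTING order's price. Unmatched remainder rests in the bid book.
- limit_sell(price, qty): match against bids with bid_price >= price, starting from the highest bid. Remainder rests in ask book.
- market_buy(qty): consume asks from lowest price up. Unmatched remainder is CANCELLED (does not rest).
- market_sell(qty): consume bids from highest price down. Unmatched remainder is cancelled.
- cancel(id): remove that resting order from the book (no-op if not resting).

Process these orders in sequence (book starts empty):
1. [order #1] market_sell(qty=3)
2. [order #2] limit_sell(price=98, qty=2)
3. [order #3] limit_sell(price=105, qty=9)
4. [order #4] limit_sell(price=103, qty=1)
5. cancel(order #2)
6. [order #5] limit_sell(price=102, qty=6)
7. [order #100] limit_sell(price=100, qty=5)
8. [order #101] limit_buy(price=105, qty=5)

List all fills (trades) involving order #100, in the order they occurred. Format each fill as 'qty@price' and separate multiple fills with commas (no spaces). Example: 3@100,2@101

After op 1 [order #1] market_sell(qty=3): fills=none; bids=[-] asks=[-]
After op 2 [order #2] limit_sell(price=98, qty=2): fills=none; bids=[-] asks=[#2:2@98]
After op 3 [order #3] limit_sell(price=105, qty=9): fills=none; bids=[-] asks=[#2:2@98 #3:9@105]
After op 4 [order #4] limit_sell(price=103, qty=1): fills=none; bids=[-] asks=[#2:2@98 #4:1@103 #3:9@105]
After op 5 cancel(order #2): fills=none; bids=[-] asks=[#4:1@103 #3:9@105]
After op 6 [order #5] limit_sell(price=102, qty=6): fills=none; bids=[-] asks=[#5:6@102 #4:1@103 #3:9@105]
After op 7 [order #100] limit_sell(price=100, qty=5): fills=none; bids=[-] asks=[#100:5@100 #5:6@102 #4:1@103 #3:9@105]
After op 8 [order #101] limit_buy(price=105, qty=5): fills=#101x#100:5@100; bids=[-] asks=[#5:6@102 #4:1@103 #3:9@105]

Answer: 5@100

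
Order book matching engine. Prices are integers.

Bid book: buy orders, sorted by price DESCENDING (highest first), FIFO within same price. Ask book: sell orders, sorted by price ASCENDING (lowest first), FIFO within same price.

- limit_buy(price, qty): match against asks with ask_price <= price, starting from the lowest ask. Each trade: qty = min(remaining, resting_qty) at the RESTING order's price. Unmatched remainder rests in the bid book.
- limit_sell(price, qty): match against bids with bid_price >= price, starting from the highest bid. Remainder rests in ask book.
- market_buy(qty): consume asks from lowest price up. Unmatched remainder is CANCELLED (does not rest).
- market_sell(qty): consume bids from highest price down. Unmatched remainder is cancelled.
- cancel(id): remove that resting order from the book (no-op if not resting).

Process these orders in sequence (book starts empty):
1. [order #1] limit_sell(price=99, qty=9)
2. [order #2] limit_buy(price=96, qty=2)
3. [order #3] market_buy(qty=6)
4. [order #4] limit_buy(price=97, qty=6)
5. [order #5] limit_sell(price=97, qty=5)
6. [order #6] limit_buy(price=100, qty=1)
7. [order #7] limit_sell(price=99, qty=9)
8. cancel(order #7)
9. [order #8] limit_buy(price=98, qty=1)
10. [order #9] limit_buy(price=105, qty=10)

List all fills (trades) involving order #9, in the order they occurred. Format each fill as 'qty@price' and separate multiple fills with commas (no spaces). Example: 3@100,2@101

After op 1 [order #1] limit_sell(price=99, qty=9): fills=none; bids=[-] asks=[#1:9@99]
After op 2 [order #2] limit_buy(price=96, qty=2): fills=none; bids=[#2:2@96] asks=[#1:9@99]
After op 3 [order #3] market_buy(qty=6): fills=#3x#1:6@99; bids=[#2:2@96] asks=[#1:3@99]
After op 4 [order #4] limit_buy(price=97, qty=6): fills=none; bids=[#4:6@97 #2:2@96] asks=[#1:3@99]
After op 5 [order #5] limit_sell(price=97, qty=5): fills=#4x#5:5@97; bids=[#4:1@97 #2:2@96] asks=[#1:3@99]
After op 6 [order #6] limit_buy(price=100, qty=1): fills=#6x#1:1@99; bids=[#4:1@97 #2:2@96] asks=[#1:2@99]
After op 7 [order #7] limit_sell(price=99, qty=9): fills=none; bids=[#4:1@97 #2:2@96] asks=[#1:2@99 #7:9@99]
After op 8 cancel(order #7): fills=none; bids=[#4:1@97 #2:2@96] asks=[#1:2@99]
After op 9 [order #8] limit_buy(price=98, qty=1): fills=none; bids=[#8:1@98 #4:1@97 #2:2@96] asks=[#1:2@99]
After op 10 [order #9] limit_buy(price=105, qty=10): fills=#9x#1:2@99; bids=[#9:8@105 #8:1@98 #4:1@97 #2:2@96] asks=[-]

Answer: 2@99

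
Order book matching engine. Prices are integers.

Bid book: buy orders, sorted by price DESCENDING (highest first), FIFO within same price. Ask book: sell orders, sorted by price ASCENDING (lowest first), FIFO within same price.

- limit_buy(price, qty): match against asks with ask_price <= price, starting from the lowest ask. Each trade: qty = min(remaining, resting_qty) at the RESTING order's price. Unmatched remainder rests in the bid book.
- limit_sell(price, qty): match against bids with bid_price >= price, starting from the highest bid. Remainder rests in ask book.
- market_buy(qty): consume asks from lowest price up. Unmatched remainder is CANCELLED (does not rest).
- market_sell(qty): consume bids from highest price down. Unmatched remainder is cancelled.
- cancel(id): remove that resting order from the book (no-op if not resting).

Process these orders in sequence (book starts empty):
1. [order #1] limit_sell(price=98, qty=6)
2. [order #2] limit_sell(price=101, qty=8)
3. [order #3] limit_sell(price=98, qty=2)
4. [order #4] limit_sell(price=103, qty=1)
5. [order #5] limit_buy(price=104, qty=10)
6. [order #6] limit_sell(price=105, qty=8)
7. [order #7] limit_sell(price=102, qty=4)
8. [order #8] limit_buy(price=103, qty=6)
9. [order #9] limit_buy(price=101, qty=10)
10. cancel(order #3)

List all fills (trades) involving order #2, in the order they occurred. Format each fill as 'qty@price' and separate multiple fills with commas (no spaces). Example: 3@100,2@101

Answer: 2@101,6@101

Derivation:
After op 1 [order #1] limit_sell(price=98, qty=6): fills=none; bids=[-] asks=[#1:6@98]
After op 2 [order #2] limit_sell(price=101, qty=8): fills=none; bids=[-] asks=[#1:6@98 #2:8@101]
After op 3 [order #3] limit_sell(price=98, qty=2): fills=none; bids=[-] asks=[#1:6@98 #3:2@98 #2:8@101]
After op 4 [order #4] limit_sell(price=103, qty=1): fills=none; bids=[-] asks=[#1:6@98 #3:2@98 #2:8@101 #4:1@103]
After op 5 [order #5] limit_buy(price=104, qty=10): fills=#5x#1:6@98 #5x#3:2@98 #5x#2:2@101; bids=[-] asks=[#2:6@101 #4:1@103]
After op 6 [order #6] limit_sell(price=105, qty=8): fills=none; bids=[-] asks=[#2:6@101 #4:1@103 #6:8@105]
After op 7 [order #7] limit_sell(price=102, qty=4): fills=none; bids=[-] asks=[#2:6@101 #7:4@102 #4:1@103 #6:8@105]
After op 8 [order #8] limit_buy(price=103, qty=6): fills=#8x#2:6@101; bids=[-] asks=[#7:4@102 #4:1@103 #6:8@105]
After op 9 [order #9] limit_buy(price=101, qty=10): fills=none; bids=[#9:10@101] asks=[#7:4@102 #4:1@103 #6:8@105]
After op 10 cancel(order #3): fills=none; bids=[#9:10@101] asks=[#7:4@102 #4:1@103 #6:8@105]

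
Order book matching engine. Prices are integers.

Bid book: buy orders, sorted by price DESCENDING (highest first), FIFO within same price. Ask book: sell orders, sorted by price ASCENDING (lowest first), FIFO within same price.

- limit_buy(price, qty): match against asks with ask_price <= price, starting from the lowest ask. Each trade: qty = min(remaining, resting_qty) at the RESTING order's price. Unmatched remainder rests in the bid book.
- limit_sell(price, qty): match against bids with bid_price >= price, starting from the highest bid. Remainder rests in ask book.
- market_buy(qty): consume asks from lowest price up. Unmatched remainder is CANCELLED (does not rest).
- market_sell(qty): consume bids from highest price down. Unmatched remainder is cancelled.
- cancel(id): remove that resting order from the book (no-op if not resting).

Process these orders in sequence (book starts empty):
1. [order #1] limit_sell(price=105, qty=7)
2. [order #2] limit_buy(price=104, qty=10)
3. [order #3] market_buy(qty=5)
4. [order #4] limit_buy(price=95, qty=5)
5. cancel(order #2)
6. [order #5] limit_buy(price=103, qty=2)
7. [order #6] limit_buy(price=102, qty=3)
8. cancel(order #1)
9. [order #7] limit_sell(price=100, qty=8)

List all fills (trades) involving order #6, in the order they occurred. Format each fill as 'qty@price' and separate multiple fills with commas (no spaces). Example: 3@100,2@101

After op 1 [order #1] limit_sell(price=105, qty=7): fills=none; bids=[-] asks=[#1:7@105]
After op 2 [order #2] limit_buy(price=104, qty=10): fills=none; bids=[#2:10@104] asks=[#1:7@105]
After op 3 [order #3] market_buy(qty=5): fills=#3x#1:5@105; bids=[#2:10@104] asks=[#1:2@105]
After op 4 [order #4] limit_buy(price=95, qty=5): fills=none; bids=[#2:10@104 #4:5@95] asks=[#1:2@105]
After op 5 cancel(order #2): fills=none; bids=[#4:5@95] asks=[#1:2@105]
After op 6 [order #5] limit_buy(price=103, qty=2): fills=none; bids=[#5:2@103 #4:5@95] asks=[#1:2@105]
After op 7 [order #6] limit_buy(price=102, qty=3): fills=none; bids=[#5:2@103 #6:3@102 #4:5@95] asks=[#1:2@105]
After op 8 cancel(order #1): fills=none; bids=[#5:2@103 #6:3@102 #4:5@95] asks=[-]
After op 9 [order #7] limit_sell(price=100, qty=8): fills=#5x#7:2@103 #6x#7:3@102; bids=[#4:5@95] asks=[#7:3@100]

Answer: 3@102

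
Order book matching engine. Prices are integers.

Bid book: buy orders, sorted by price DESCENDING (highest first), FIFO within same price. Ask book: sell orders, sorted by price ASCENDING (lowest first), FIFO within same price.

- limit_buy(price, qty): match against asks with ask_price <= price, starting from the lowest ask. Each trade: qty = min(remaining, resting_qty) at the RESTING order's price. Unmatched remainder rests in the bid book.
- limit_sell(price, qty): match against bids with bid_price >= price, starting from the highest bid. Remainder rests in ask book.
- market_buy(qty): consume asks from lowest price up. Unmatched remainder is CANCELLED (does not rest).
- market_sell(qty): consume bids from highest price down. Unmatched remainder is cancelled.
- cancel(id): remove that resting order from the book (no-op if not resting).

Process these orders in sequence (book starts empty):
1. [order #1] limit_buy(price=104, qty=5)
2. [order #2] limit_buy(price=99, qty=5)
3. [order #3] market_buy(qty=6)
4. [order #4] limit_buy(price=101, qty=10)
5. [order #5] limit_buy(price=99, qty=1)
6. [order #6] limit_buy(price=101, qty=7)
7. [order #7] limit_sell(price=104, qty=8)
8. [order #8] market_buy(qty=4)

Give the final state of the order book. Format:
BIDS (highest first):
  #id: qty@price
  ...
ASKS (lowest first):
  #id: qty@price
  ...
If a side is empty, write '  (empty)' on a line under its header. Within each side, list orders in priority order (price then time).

Answer: BIDS (highest first):
  #4: 10@101
  #6: 7@101
  #2: 5@99
  #5: 1@99
ASKS (lowest first):
  (empty)

Derivation:
After op 1 [order #1] limit_buy(price=104, qty=5): fills=none; bids=[#1:5@104] asks=[-]
After op 2 [order #2] limit_buy(price=99, qty=5): fills=none; bids=[#1:5@104 #2:5@99] asks=[-]
After op 3 [order #3] market_buy(qty=6): fills=none; bids=[#1:5@104 #2:5@99] asks=[-]
After op 4 [order #4] limit_buy(price=101, qty=10): fills=none; bids=[#1:5@104 #4:10@101 #2:5@99] asks=[-]
After op 5 [order #5] limit_buy(price=99, qty=1): fills=none; bids=[#1:5@104 #4:10@101 #2:5@99 #5:1@99] asks=[-]
After op 6 [order #6] limit_buy(price=101, qty=7): fills=none; bids=[#1:5@104 #4:10@101 #6:7@101 #2:5@99 #5:1@99] asks=[-]
After op 7 [order #7] limit_sell(price=104, qty=8): fills=#1x#7:5@104; bids=[#4:10@101 #6:7@101 #2:5@99 #5:1@99] asks=[#7:3@104]
After op 8 [order #8] market_buy(qty=4): fills=#8x#7:3@104; bids=[#4:10@101 #6:7@101 #2:5@99 #5:1@99] asks=[-]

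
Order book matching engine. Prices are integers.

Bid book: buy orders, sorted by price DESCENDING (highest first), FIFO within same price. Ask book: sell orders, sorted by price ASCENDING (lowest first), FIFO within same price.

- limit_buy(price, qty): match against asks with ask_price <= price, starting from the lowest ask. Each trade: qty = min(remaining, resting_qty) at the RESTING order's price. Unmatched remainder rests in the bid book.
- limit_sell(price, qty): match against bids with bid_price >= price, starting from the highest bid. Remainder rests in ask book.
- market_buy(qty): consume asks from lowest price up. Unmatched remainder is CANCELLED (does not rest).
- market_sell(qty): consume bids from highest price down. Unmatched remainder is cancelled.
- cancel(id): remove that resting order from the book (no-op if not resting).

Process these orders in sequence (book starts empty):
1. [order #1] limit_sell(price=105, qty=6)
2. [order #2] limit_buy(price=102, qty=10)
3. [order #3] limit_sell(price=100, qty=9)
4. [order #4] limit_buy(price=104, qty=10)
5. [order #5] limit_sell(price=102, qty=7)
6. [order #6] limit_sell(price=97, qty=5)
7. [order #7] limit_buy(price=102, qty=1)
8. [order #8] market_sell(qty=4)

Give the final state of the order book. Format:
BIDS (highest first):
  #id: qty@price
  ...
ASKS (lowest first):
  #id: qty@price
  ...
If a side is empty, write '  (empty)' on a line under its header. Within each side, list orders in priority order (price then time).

After op 1 [order #1] limit_sell(price=105, qty=6): fills=none; bids=[-] asks=[#1:6@105]
After op 2 [order #2] limit_buy(price=102, qty=10): fills=none; bids=[#2:10@102] asks=[#1:6@105]
After op 3 [order #3] limit_sell(price=100, qty=9): fills=#2x#3:9@102; bids=[#2:1@102] asks=[#1:6@105]
After op 4 [order #4] limit_buy(price=104, qty=10): fills=none; bids=[#4:10@104 #2:1@102] asks=[#1:6@105]
After op 5 [order #5] limit_sell(price=102, qty=7): fills=#4x#5:7@104; bids=[#4:3@104 #2:1@102] asks=[#1:6@105]
After op 6 [order #6] limit_sell(price=97, qty=5): fills=#4x#6:3@104 #2x#6:1@102; bids=[-] asks=[#6:1@97 #1:6@105]
After op 7 [order #7] limit_buy(price=102, qty=1): fills=#7x#6:1@97; bids=[-] asks=[#1:6@105]
After op 8 [order #8] market_sell(qty=4): fills=none; bids=[-] asks=[#1:6@105]

Answer: BIDS (highest first):
  (empty)
ASKS (lowest first):
  #1: 6@105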